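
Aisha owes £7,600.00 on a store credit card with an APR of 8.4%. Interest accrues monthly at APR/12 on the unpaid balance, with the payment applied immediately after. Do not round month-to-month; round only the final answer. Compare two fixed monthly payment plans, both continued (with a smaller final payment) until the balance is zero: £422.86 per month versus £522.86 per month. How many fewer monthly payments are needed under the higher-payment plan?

4 fewer payments

Monthly rate r = 8.4%/12 = 0.7% = 0.007.
At £422.86/mo: n = ⌈−ln(1 − rB₀/P)/ln(1+r)⌉ = 20 payments (last £116.73); total interest = total paid − £7,600.00 = £551.07.
At £522.86/mo: 16 payments (last £200.60); total interest £443.50.
Payments saved = 20 − 16 = 4.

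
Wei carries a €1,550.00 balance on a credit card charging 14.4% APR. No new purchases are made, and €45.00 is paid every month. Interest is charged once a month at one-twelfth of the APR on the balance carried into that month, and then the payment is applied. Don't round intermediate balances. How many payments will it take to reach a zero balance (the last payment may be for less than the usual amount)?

45 months

Monthly rate r = 14.4%/12 = 1.2% = 0.012.
Recurrence: B ← B·(1+r) − €45.00.
Month 1: interest €18.60; balance after payment €1,523.60.
Month 2: interest €18.28; balance after payment €1,496.88.
Closed form: n = −ln(1 − rB₀/P)/ln(1+r) = −ln(0.58667)/ln(1.012) ≈ 44.708, so the balance reaches zero during payment 45.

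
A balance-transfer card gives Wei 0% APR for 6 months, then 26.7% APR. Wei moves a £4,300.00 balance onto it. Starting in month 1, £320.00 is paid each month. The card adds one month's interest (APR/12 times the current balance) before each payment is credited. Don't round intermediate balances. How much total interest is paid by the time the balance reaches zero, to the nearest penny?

Promo months 1–6 at r₀ = 0%/12 = 0; months 7+ at r₁ = 26.7%/12 = 0.02225.
After month 6 (no interest yet): B = £4,300.00 − 6·£320.00 = £2,380.00.
Then at r₁ with £320.00/mo: n₂ = −ln(1 − r₁·B/P)/ln(1+r₁) ≈ 8.22 → 9 more payments.
Total paid = 14·£320.00 + £71.21 = £4,551.21; interest = £4,551.21 − £4,300.00 = £251.21.

£251.21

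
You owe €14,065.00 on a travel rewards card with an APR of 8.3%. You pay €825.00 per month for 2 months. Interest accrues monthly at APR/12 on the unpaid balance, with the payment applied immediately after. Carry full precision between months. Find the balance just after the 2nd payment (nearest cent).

Monthly rate r = 8.3%/12 = 0.691667% = 0.00691667.
Each month: B ← B·(1+r) − €825.00.
Month 1: interest €97.28; balance after payment €13,337.28.
Month 2: interest €92.25; balance after payment €12,604.53.

€12,604.53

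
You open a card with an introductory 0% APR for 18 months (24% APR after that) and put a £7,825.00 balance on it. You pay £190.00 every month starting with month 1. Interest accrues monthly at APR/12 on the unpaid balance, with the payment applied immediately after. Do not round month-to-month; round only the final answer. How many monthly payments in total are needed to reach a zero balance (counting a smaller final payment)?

Promo months 1–18 at r₀ = 0%/12 = 0; months 19+ at r₁ = 24%/12 = 0.02.
After month 18 (no interest yet): B = £7,825.00 − 18·£190.00 = £4,405.00.
Then at r₁ with £190.00/mo: n₂ = −ln(1 − r₁·B/P)/ln(1+r₁) ≈ 31.46 → 32 more payments.

50 months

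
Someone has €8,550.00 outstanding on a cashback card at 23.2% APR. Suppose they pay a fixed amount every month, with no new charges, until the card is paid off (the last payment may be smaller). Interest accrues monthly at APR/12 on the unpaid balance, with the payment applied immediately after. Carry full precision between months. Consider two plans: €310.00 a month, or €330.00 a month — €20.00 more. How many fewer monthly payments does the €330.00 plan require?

3 fewer payments

Monthly rate r = 23.2%/12 = 1.93333% = 0.0193333.
At €310.00/mo: n = ⌈−ln(1 − rB₀/P)/ln(1+r)⌉ = 40 payments (last €245.04); total interest = total paid − €8,550.00 = €3,785.04.
At €330.00/mo: 37 payments (last €97.33); total interest €3,427.33.
Payments saved = 40 − 37 = 3.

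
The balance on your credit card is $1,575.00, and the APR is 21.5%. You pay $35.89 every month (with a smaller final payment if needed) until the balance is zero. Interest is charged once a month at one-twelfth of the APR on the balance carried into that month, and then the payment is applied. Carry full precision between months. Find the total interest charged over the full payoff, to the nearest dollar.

$1,543

Monthly rate r = 21.5%/12 = 1.79167% = 0.0179167.
Payoff takes n = ⌈−ln(1 − rB₀/P)/ln(1+r)⌉ = ⌈86.889⌉ = 87 payments; the last is $31.94.
Total paid = 86·$35.89 + $31.94 = $3,118.48.
Total interest = total paid − principal = $3,118.48 − $1,575.00 = $1,543.48.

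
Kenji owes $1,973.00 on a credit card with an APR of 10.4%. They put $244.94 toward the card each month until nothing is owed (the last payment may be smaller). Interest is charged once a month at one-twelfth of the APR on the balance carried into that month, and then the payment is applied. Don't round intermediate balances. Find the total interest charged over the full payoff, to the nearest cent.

Monthly rate r = 10.4%/12 = 0.866667% = 0.00866667.
Payoff takes n = ⌈−ln(1 − rB₀/P)/ln(1+r)⌉ = ⌈8.386⌉ = 9 payments; the last is $94.83.
Total paid = 8·$244.94 + $94.83 = $2,054.35.
Total interest = total paid − principal = $2,054.35 − $1,973.00 = $81.35.

$81.35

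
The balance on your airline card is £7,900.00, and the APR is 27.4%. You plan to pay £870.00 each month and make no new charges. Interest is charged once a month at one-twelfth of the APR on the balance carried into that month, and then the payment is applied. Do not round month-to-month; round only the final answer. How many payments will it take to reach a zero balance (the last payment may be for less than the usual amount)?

11 months

Monthly rate r = 27.4%/12 = 2.28333% = 0.0228333.
Recurrence: B ← B·(1+r) − £870.00.
Month 1: interest £180.38; balance after payment £7,210.38.
Month 2: interest £164.64; balance after payment £6,505.02.
Closed form: n = −ln(1 − rB₀/P)/ln(1+r) = −ln(0.79266)/ln(1.02283) ≈ 10.292, so the balance reaches zero during payment 11.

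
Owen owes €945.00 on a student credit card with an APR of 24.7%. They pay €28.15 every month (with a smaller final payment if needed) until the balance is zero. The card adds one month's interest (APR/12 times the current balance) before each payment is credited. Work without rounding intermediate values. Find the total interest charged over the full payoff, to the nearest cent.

Monthly rate r = 24.7%/12 = 2.05833% = 0.0205833.
Payoff takes n = ⌈−ln(1 − rB₀/P)/ln(1+r)⌉ = ⌈57.640⌉ = 58 payments; the last is €18.07.
Total paid = 57·€28.15 + €18.07 = €1,622.62.
Total interest = total paid − principal = €1,622.62 − €945.00 = €677.62.

€677.62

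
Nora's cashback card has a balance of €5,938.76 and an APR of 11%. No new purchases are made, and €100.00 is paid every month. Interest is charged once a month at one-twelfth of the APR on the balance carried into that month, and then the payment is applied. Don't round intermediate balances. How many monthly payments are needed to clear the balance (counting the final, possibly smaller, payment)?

87 months

Monthly rate r = 11%/12 = 0.916667% = 0.00916667.
Recurrence: B ← B·(1+r) − €100.00.
Month 1: interest €54.44; balance after payment €5,893.20.
Month 2: interest €54.02; balance after payment €5,847.22.
Closed form: n = −ln(1 − rB₀/P)/ln(1+r) = −ln(0.45561)/ln(1.00917) ≈ 86.150, so the balance reaches zero during payment 87.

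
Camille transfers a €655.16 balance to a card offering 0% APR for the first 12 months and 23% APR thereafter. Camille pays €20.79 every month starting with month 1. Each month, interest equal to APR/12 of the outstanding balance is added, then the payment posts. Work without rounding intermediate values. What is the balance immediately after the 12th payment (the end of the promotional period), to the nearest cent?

Promo months 1–12 at r₀ = 0%/12 = 0; months 13+ at r₁ = 23%/12 = 0.0191667.
After month 12 (no interest yet): B = €655.16 − 12·€20.79 = €405.68.

€405.68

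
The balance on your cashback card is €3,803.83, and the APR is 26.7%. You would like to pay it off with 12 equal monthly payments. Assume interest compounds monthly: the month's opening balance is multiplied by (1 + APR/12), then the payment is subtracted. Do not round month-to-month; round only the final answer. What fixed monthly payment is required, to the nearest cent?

Monthly rate r = 26.7%/12 = 2.225% = 0.02225.
Level-payment amortization: P = B₀·r / (1 − (1+r)^(−n)) = 3803.83·0.02225 / (1 − 1.02225^(−12)).
Denominator 1 − (1+r)^(−12) = 0.232082492.
P = 84.6352 / 0.232082492 ≈ 364.68.

€364.68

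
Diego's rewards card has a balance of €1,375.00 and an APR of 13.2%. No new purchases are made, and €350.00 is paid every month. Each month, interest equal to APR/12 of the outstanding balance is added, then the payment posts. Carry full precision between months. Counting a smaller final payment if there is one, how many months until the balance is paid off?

5 months

Monthly rate r = 13.2%/12 = 1.1% = 0.011.
Recurrence: B ← B·(1+r) − €350.00.
Month 1: interest €15.12; balance after payment €1,040.12.
Month 2: interest €11.44; balance after payment €701.57.
Month 3: interest €7.72; balance after payment €359.28.
Month 4: interest €3.95; balance after payment €13.24.
Month 5: interest €0.15; balance after payment €0.00.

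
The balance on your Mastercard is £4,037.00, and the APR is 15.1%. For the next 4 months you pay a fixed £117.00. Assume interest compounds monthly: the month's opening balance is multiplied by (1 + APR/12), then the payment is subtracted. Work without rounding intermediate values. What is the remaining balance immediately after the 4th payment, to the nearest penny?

£3,767.16

Monthly rate r = 15.1%/12 = 1.25833% = 0.0125833.
Each month: B ← B·(1+r) − £117.00.
Month 1: interest £50.80; balance after payment £3,970.80.
Month 2: interest £49.97; balance after payment £3,903.76.
Month 3: interest £49.12; balance after payment £3,835.89.
Month 4: interest £48.27; balance after payment £3,767.16.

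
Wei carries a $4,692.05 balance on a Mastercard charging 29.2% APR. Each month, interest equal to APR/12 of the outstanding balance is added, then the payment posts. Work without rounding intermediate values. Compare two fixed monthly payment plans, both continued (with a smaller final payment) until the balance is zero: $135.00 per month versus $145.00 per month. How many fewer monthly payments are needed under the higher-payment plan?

Monthly rate r = 29.2%/12 = 2.43333% = 0.0243333.
At $135.00/mo: n = ⌈−ln(1 − rB₀/P)/ln(1+r)⌉ = 78 payments (last $100.27); total interest = total paid − $4,692.05 = $5,803.22.
At $145.00/mo: 65 payments (last $58.69); total interest $4,646.64.
Payments saved = 78 − 65 = 13.

13 fewer payments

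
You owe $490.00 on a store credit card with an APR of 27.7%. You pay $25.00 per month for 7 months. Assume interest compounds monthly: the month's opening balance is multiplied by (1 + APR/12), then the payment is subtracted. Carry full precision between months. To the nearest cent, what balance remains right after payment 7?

Monthly rate r = 27.7%/12 = 2.30833% = 0.0230833.
Each month: B ← B·(1+r) − $25.00.
Month 1: interest $11.31; balance after payment $476.31.
Month 2: interest $10.99; balance after payment $462.31.
Month 3: interest $10.67; balance after payment $447.98.
Month 4: interest $10.34; balance after payment $433.32.
Month 5: interest $10.00; balance after payment $418.32.
Month 6: interest $9.66; balance after payment $402.98.
Month 7: interest $9.30; balance after payment $387.28.

$387.28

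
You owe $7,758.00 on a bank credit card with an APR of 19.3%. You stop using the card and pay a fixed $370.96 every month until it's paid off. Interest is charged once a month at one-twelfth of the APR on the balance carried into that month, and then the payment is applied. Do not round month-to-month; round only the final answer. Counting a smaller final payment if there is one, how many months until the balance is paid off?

Monthly rate r = 19.3%/12 = 1.60833% = 0.0160833.
Recurrence: B ← B·(1+r) − $370.96.
Month 1: interest $124.77; balance after payment $7,511.81.
Month 2: interest $120.82; balance after payment $7,261.67.
Closed form: n = −ln(1 − rB₀/P)/ln(1+r) = −ln(0.66364)/ln(1.01608) ≈ 25.697, so the balance reaches zero during payment 26.

26 payments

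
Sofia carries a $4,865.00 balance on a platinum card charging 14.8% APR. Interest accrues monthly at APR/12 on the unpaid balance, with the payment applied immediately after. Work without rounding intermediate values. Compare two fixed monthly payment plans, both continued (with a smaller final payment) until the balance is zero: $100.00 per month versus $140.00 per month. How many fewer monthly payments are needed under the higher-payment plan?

29 fewer payments

Monthly rate r = 14.8%/12 = 1.23333% = 0.0123333.
At $100.00/mo: n = ⌈−ln(1 − rB₀/P)/ln(1+r)⌉ = 75 payments (last $75.56); total interest = total paid − $4,865.00 = $2,610.56.
At $140.00/mo: 46 payments (last $91.92); total interest $1,526.92.
Payments saved = 75 − 46 = 29.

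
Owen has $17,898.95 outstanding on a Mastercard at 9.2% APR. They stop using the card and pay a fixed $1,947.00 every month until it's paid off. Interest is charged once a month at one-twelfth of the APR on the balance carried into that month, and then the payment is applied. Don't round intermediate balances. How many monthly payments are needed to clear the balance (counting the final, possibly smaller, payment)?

Monthly rate r = 9.2%/12 = 0.766667% = 0.00766667.
Recurrence: B ← B·(1+r) − $1,947.00.
Month 1: interest $137.23; balance after payment $16,089.18.
Month 2: interest $123.35; balance after payment $14,265.53.
Closed form: n = −ln(1 − rB₀/P)/ln(1+r) = −ln(0.92952)/ln(1.00767) ≈ 9.570, so the balance reaches zero during payment 10.

10 payments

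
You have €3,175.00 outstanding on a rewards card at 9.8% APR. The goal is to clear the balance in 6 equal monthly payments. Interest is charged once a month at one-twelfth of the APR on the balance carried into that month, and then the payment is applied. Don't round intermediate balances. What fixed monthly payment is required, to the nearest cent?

Monthly rate r = 9.8%/12 = 0.816667% = 0.00816667.
Level-payment amortization: P = B₀·r / (1 − (1+r)^(−n)) = 3175.00·0.00816667 / (1 − 1.00817^(−6)).
Denominator 1 − (1+r)^(−6) = 0.0476293668.
P = 25.9292 / 0.0476293668 ≈ 544.39.

€544.39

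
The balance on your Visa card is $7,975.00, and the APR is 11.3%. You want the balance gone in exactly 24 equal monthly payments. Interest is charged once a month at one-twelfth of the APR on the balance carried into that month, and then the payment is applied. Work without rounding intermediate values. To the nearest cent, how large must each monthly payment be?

$372.81

Monthly rate r = 11.3%/12 = 0.941667% = 0.00941667.
Level-payment amortization: P = B₀·r / (1 − (1+r)^(−n)) = 7975.00·0.00941667 / (1 − 1.00942^(−24)).
Denominator 1 − (1+r)^(−24) = 0.201437905.
P = 75.0979 / 0.201437905 ≈ 372.81.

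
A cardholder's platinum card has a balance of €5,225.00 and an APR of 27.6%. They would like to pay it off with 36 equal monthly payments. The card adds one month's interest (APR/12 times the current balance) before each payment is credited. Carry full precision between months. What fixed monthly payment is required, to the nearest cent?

Monthly rate r = 27.6%/12 = 2.3% = 0.023.
Level-payment amortization: P = B₀·r / (1 − (1+r)^(−n)) = 5225.00·0.023 / (1 − 1.023^(−36)).
Denominator 1 − (1+r)^(−36) = 0.558960805.
P = 120.175 / 0.558960805 ≈ 215.00.

€215.00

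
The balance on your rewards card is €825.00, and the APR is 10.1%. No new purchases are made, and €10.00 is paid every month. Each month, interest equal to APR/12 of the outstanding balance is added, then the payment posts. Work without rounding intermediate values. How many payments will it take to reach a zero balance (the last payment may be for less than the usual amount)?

Monthly rate r = 10.1%/12 = 0.841667% = 0.00841667.
Recurrence: B ← B·(1+r) − €10.00.
Month 1: interest €6.94; balance after payment €821.94.
Month 2: interest €6.92; balance after payment €818.86.
Closed form: n = −ln(1 − rB₀/P)/ln(1+r) = −ln(0.30563)/ln(1.00842) ≈ 141.431, so the balance reaches zero during payment 142.

142 months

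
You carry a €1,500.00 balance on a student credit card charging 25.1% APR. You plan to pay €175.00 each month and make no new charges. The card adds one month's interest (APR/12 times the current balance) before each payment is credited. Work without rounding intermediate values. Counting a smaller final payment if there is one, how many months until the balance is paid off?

10 months

Monthly rate r = 25.1%/12 = 2.09167% = 0.0209167.
Recurrence: B ← B·(1+r) − €175.00.
Month 1: interest €31.38; balance after payment €1,356.38.
Month 2: interest €28.37; balance after payment €1,209.75.
Closed form: n = −ln(1 − rB₀/P)/ln(1+r) = −ln(0.82071)/ln(1.02092) ≈ 9.545, so the balance reaches zero during payment 10.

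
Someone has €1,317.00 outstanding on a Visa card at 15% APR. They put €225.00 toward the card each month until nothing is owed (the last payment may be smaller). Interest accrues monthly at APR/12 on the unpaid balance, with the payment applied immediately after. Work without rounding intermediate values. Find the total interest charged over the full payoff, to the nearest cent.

Monthly rate r = 15%/12 = 1.25% = 0.0125.
Payoff takes n = ⌈−ln(1 − rB₀/P)/ln(1+r)⌉ = ⌈6.116⌉ = 7 payments; the last is €26.34.
Total paid = 6·€225.00 + €26.34 = €1,376.34.
Total interest = total paid − principal = €1,376.34 − €1,317.00 = €59.34.

€59.34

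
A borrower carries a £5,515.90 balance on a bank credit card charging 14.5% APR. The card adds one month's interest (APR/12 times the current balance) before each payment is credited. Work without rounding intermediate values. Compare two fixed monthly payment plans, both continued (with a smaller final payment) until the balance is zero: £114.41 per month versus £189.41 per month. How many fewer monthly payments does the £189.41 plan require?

Monthly rate r = 14.5%/12 = 1.20833% = 0.0120833.
At £114.41/mo: n = ⌈−ln(1 − rB₀/P)/ln(1+r)⌉ = 73 payments (last £84.19); total interest = total paid − £5,515.90 = £2,805.81.
At £189.41/mo: 37 payments (last £20.51); total interest £1,323.37.
Payments saved = 73 − 37 = 36.

36 fewer payments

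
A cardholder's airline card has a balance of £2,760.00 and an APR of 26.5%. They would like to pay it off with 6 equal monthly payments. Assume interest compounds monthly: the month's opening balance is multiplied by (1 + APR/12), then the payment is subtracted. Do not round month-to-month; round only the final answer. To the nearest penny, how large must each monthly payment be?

£496.20

Monthly rate r = 26.5%/12 = 2.20833% = 0.0220833.
Level-payment amortization: P = B₀·r / (1 − (1+r)^(−n)) = 2760.00·0.0220833 / (1 − 1.02208^(−6)).
Denominator 1 − (1+r)^(−6) = 0.12283325.
P = 60.95 / 0.12283325 ≈ 496.20.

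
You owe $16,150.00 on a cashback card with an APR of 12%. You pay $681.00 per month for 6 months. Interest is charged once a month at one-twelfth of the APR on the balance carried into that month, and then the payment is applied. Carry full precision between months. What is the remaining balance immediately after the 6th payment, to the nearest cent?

$12,954.03

Monthly rate r = 12%/12 = 1% = 0.01.
Each month: B ← B·(1+r) − $681.00.
Month 1: interest $161.50; balance after payment $15,630.50.
Month 2: interest $156.31; balance after payment $15,105.81.
Month 3: interest $151.06; balance after payment $14,575.86.
Month 4: interest $145.76; balance after payment $14,040.62.
Month 5: interest $140.41; balance after payment $13,500.03.
Month 6: interest $135.00; balance after payment $12,954.03.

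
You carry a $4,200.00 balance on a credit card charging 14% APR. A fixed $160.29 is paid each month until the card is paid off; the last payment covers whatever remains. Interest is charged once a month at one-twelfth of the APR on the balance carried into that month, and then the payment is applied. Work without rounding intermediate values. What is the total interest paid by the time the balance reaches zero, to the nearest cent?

Monthly rate r = 14%/12 = 1.16667% = 0.0116667.
Payoff takes n = ⌈−ln(1 − rB₀/P)/ln(1+r)⌉ = ⌈31.455⌉ = 32 payments; the last is $73.09.
Total paid = 31·$160.29 + $73.09 = $5,042.08.
Total interest = total paid − principal = $5,042.08 − $4,200.00 = $842.08.

$842.08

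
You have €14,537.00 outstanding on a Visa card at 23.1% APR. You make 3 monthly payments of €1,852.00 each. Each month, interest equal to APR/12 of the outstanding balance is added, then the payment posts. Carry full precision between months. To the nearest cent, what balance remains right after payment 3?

Monthly rate r = 23.1%/12 = 1.925% = 0.01925.
Each month: B ← B·(1+r) − €1,852.00.
Month 1: interest €279.84; balance after payment €12,964.84.
Month 2: interest €249.57; balance after payment €11,362.41.
Month 3: interest €218.73; balance after payment €9,729.14.

€9,729.14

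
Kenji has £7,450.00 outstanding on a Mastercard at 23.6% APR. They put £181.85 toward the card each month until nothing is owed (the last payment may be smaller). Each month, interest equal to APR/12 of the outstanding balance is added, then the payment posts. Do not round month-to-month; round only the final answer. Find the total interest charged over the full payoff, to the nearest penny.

Monthly rate r = 23.6%/12 = 1.96667% = 0.0196667.
Payoff takes n = ⌈−ln(1 − rB₀/P)/ln(1+r)⌉ = ⌈84.123⌉ = 85 payments; the last is £22.51.
Total paid = 84·£181.85 + £22.51 = £15,297.91.
Total interest = total paid − principal = £15,297.91 − £7,450.00 = £7,847.91.

£7,847.91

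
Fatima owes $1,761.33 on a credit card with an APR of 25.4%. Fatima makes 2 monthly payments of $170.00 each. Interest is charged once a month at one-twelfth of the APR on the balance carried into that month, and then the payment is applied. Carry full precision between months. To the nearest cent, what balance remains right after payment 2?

$1,493.08

Monthly rate r = 25.4%/12 = 2.11667% = 0.0211667.
Each month: B ← B·(1+r) − $170.00.
Month 1: interest $37.28; balance after payment $1,628.61.
Month 2: interest $34.47; balance after payment $1,493.08.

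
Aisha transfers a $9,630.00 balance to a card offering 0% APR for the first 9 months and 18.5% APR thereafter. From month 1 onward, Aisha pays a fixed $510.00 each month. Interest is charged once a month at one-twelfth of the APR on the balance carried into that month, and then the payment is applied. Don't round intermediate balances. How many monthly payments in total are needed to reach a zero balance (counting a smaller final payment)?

Promo months 1–9 at r₀ = 0%/12 = 0; months 10+ at r₁ = 18.5%/12 = 0.0154167.
After month 9 (no interest yet): B = $9,630.00 − 9·$510.00 = $5,040.00.
Then at r₁ with $510.00/mo: n₂ = −ln(1 − r₁·B/P)/ln(1+r₁) ≈ 10.80 → 11 more payments.

20 payments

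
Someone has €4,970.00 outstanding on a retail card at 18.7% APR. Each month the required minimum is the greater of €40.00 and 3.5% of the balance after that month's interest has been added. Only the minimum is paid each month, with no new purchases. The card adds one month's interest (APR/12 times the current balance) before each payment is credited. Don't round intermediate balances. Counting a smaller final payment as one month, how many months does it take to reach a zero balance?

Monthly rate r = 18.7%/12 = 1.55833% = 0.0155833.
While 3.5% of the post-interest balance exceeds €40.00, each month B ← (B·(1+r))·(1 − 0.035), i.e. B shrinks by the factor (1+r)·0.965 = 0.98004.
This holds for months 1–74. Entering month 75 the balance is €1,117.71; 3.5% of the post-interest balance is now below €40.00, so the flat €40.00 minimum applies from here.
From month 75 a fixed €40.00 at rate r clears €1,117.71 in 37 more payments. Total: 74 + 37 = 111 months.

111 months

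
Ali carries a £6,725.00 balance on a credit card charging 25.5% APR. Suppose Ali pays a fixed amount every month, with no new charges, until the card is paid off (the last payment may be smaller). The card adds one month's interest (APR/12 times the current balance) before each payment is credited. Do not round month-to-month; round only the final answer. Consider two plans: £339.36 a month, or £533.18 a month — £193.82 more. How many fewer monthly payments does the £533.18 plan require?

Monthly rate r = 25.5%/12 = 2.125% = 0.02125.
At £339.36/mo: n = ⌈−ln(1 − rB₀/P)/ln(1+r)⌉ = 26 payments (last £338.13); total interest = total paid − £6,725.00 = £2,097.13.
At £533.18/mo: 15 payments (last £447.73); total interest £1,187.25.
Payments saved = 26 − 15 = 11.

11 fewer payments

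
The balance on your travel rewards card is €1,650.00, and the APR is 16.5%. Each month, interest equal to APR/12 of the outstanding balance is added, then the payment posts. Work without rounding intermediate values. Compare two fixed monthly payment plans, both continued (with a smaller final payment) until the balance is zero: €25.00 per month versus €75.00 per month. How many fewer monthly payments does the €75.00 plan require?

Monthly rate r = 16.5%/12 = 1.375% = 0.01375.
At €25.00/mo: n = ⌈−ln(1 − rB₀/P)/ln(1+r)⌉ = 175 payments (last €7.99); total interest = total paid − €1,650.00 = €2,707.99.
At €75.00/mo: 27 payments (last €28.61); total interest €328.61.
Payments saved = 175 − 27 = 148.

148 fewer payments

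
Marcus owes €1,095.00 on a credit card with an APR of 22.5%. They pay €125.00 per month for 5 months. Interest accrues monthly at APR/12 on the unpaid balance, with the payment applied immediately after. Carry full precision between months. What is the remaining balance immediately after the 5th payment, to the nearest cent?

Monthly rate r = 22.5%/12 = 1.875% = 0.01875.
Each month: B ← B·(1+r) − €125.00.
Month 1: interest €20.53; balance after payment €990.53.
Month 2: interest €18.57; balance after payment €884.10.
Month 3: interest €16.58; balance after payment €775.68.
Month 4: interest €14.54; balance after payment €665.22.
Month 5: interest €12.47; balance after payment €552.70.

€552.70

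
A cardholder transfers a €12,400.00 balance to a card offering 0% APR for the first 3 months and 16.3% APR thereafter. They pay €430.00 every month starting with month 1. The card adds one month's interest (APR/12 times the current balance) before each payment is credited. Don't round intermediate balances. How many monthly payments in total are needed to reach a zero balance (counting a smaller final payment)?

36 months

Promo months 1–3 at r₀ = 0%/12 = 0; months 4+ at r₁ = 16.3%/12 = 0.0135833.
After month 3 (no interest yet): B = €12,400.00 − 3·€430.00 = €11,110.00.
Then at r₁ with €430.00/mo: n₂ = −ln(1 − r₁·B/P)/ln(1+r₁) ≈ 32.04 → 33 more payments.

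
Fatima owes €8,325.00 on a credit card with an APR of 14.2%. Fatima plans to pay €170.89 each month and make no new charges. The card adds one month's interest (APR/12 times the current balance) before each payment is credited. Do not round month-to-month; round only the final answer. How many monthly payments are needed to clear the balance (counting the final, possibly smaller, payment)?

Monthly rate r = 14.2%/12 = 1.18333% = 0.0118333.
Recurrence: B ← B·(1+r) − €170.89.
Month 1: interest €98.51; balance after payment €8,252.62.
Month 2: interest €97.66; balance after payment €8,179.39.
Closed form: n = −ln(1 − rB₀/P)/ln(1+r) = −ln(0.42353)/ln(1.01183) ≈ 73.031, so the balance reaches zero during payment 74.

74 months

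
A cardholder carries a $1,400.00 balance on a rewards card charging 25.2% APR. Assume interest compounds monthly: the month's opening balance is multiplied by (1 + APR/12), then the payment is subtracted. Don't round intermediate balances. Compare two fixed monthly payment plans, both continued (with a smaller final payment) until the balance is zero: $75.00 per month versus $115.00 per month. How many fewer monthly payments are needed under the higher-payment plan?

Monthly rate r = 25.2%/12 = 2.1% = 0.021.
At $75.00/mo: n = ⌈−ln(1 − rB₀/P)/ln(1+r)⌉ = 24 payments (last $70.71); total interest = total paid − $1,400.00 = $395.71.
At $115.00/mo: 15 payments (last $23.94); total interest $233.94.
Payments saved = 24 − 15 = 9.

9 fewer payments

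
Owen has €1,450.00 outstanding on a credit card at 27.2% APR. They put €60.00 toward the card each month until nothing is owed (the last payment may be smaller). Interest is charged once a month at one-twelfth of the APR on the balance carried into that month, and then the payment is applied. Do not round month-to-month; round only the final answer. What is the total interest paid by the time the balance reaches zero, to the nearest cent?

Monthly rate r = 27.2%/12 = 2.26667% = 0.0226667.
Payoff takes n = ⌈−ln(1 − rB₀/P)/ln(1+r)⌉ = ⌈35.406⌉ = 36 payments; the last is €24.54.
Total paid = 35·€60.00 + €24.54 = €2,124.54.
Total interest = total paid − principal = €2,124.54 − €1,450.00 = €674.54.

€674.54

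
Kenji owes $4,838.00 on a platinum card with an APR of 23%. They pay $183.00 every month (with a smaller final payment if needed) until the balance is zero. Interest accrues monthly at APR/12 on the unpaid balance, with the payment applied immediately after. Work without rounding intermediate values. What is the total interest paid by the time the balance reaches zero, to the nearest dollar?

Monthly rate r = 23%/12 = 1.91667% = 0.0191667.
Payoff takes n = ⌈−ln(1 − rB₀/P)/ln(1+r)⌉ = ⌈37.222⌉ = 38 payments; the last is $40.85.
Total paid = 37·$183.00 + $40.85 = $6,811.85.
Total interest = total paid − principal = $6,811.85 − $4,838.00 = $1,973.85.

$1,974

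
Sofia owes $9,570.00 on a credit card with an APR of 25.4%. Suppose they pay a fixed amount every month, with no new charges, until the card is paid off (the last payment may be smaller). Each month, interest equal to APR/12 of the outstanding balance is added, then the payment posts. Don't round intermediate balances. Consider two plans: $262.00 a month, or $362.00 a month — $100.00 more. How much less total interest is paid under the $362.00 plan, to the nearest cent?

Monthly rate r = 25.4%/12 = 2.11667% = 0.0211667.
At $262.00/mo: n = ⌈−ln(1 − rB₀/P)/ln(1+r)⌉ = 71 payments (last $216.27); total interest = total paid − $9,570.00 = $8,986.27.
At $362.00/mo: 40 payments (last $54.46); total interest $4,602.46.
Interest saved = $8,986.27 − $4,602.46 = $4,383.81.

$4,383.81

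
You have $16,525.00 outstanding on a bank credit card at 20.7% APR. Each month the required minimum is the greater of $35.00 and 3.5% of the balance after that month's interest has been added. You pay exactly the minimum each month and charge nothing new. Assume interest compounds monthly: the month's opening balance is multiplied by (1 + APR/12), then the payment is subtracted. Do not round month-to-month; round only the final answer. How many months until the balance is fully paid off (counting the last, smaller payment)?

192 months

Monthly rate r = 20.7%/12 = 1.725% = 0.01725.
While 3.5% of the post-interest balance exceeds $35.00, each month B ← (B·(1+r))·(1 − 0.035), i.e. B shrinks by the factor (1+r)·0.965 = 0.98165.
This holds for months 1–153. Entering month 154 the balance is $971.09; 3.5% of the post-interest balance is now below $35.00, so the flat $35.00 minimum applies from here.
From month 154 a fixed $35.00 at rate r clears $971.09 in 39 more payments. Total: 153 + 39 = 192 months.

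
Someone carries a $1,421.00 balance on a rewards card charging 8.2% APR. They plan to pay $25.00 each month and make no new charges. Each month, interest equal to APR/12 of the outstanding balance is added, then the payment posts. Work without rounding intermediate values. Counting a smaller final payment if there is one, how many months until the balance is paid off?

73 payments

Monthly rate r = 8.2%/12 = 0.683333% = 0.00683333.
Recurrence: B ← B·(1+r) − $25.00.
Month 1: interest $9.71; balance after payment $1,405.71.
Month 2: interest $9.61; balance after payment $1,390.32.
Closed form: n = −ln(1 − rB₀/P)/ln(1+r) = −ln(0.61159)/ln(1.00683) ≈ 72.200, so the balance reaches zero during payment 73.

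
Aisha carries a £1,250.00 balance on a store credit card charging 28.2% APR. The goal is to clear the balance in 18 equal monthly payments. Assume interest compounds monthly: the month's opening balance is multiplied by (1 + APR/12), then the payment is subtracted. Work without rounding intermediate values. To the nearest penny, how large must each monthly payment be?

Monthly rate r = 28.2%/12 = 2.35% = 0.0235.
Level-payment amortization: P = B₀·r / (1 − (1+r)^(−n)) = 1250.00·0.0235 / (1 − 1.0235^(−18)).
Denominator 1 − (1+r)^(−18) = 0.341707732.
P = 29.375 / 0.341707732 ≈ 85.97.

£85.97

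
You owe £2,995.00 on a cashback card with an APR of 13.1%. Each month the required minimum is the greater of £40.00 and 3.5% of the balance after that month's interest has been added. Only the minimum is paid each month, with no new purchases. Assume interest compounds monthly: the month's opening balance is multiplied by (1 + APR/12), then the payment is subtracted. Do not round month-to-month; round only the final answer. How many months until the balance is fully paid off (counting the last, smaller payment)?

74 months

Monthly rate r = 13.1%/12 = 1.09167% = 0.0109167.
While 3.5% of the post-interest balance exceeds £40.00, each month B ← (B·(1+r))·(1 − 0.035), i.e. B shrinks by the factor (1+r)·0.965 = 0.97553.
This holds for months 1–40. Entering month 41 the balance is £1,112.00; 3.5% of the post-interest balance is now below £40.00, so the flat £40.00 minimum applies from here.
From month 41 a fixed £40.00 at rate r clears £1,112.00 in 34 more payments. Total: 40 + 34 = 74 months.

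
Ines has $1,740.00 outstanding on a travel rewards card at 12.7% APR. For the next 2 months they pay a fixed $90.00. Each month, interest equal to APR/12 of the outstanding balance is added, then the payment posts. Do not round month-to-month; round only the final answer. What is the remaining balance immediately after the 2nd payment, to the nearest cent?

Monthly rate r = 12.7%/12 = 1.05833% = 0.0105833.
Each month: B ← B·(1+r) − $90.00.
Month 1: interest $18.41; balance after payment $1,668.41.
Month 2: interest $17.66; balance after payment $1,596.07.

$1,596.07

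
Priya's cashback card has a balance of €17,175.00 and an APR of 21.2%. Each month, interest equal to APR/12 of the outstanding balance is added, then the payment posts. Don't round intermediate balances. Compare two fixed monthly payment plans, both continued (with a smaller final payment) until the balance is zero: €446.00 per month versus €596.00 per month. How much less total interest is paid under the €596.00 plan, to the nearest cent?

Monthly rate r = 21.2%/12 = 1.76667% = 0.0176667.
At €446.00/mo: n = ⌈−ln(1 − rB₀/P)/ln(1+r)⌉ = 66 payments (last €55.00); total interest = total paid − €17,175.00 = €11,870.00.
At €596.00/mo: 41 payments (last €376.35); total interest €7,041.35.
Interest saved = €11,870.00 − €7,041.35 = €4,828.65.

€4,828.65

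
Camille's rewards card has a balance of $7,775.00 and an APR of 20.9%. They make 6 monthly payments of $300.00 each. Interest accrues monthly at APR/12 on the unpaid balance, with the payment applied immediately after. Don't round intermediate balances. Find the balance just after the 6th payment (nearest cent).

$6,743.48

Monthly rate r = 20.9%/12 = 1.74167% = 0.0174167.
Each month: B ← B·(1+r) − $300.00.
Month 1: interest $135.41; balance after payment $7,610.41.
Month 2: interest $132.55; balance after payment $7,442.96.
Month 3: interest $129.63; balance after payment $7,272.59.
Month 4: interest $126.66; balance after payment $7,099.26.
Month 5: interest $123.65; balance after payment $6,922.90.
Month 6: interest $120.57; balance after payment $6,743.48.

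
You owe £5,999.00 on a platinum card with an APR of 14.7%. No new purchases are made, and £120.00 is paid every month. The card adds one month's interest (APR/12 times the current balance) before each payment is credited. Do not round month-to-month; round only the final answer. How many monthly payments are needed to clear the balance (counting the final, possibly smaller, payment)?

78 months

Monthly rate r = 14.7%/12 = 1.225% = 0.01225.
Recurrence: B ← B·(1+r) − £120.00.
Month 1: interest £73.49; balance after payment £5,952.49.
Month 2: interest £72.92; balance after payment £5,905.41.
Closed form: n = −ln(1 − rB₀/P)/ln(1+r) = −ln(0.3876)/ln(1.01225) ≈ 77.842, so the balance reaches zero during payment 78.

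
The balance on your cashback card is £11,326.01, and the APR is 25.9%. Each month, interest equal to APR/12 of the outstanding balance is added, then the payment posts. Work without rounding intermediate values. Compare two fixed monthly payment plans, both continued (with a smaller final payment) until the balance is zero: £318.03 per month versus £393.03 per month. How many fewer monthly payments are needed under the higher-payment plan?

23 fewer payments

Monthly rate r = 25.9%/12 = 2.15833% = 0.0215833.
At £318.03/mo: n = ⌈−ln(1 − rB₀/P)/ln(1+r)⌉ = 69 payments (last £176.01); total interest = total paid − £11,326.01 = £10,476.04.
At £393.03/mo: 46 payments (last £219.44); total interest £6,579.78.
Payments saved = 69 − 46 = 23.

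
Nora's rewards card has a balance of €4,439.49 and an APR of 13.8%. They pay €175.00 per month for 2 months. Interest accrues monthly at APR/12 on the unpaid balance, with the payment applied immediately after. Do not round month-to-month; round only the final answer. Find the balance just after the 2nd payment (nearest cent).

€4,190.17

Monthly rate r = 13.8%/12 = 1.15% = 0.0115.
Each month: B ← B·(1+r) − €175.00.
Month 1: interest €51.05; balance after payment €4,315.54.
Month 2: interest €49.63; balance after payment €4,190.17.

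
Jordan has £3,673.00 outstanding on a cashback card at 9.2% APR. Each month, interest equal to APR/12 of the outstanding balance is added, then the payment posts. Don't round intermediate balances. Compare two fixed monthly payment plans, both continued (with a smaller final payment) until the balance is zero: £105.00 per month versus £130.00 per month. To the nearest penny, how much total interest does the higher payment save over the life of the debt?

Monthly rate r = 9.2%/12 = 0.766667% = 0.00766667.
At £105.00/mo: n = ⌈−ln(1 − rB₀/P)/ln(1+r)⌉ = 41 payments (last £92.62); total interest = total paid − £3,673.00 = £619.62.
At £130.00/mo: 32 payments (last £125.43); total interest £482.43.
Interest saved = £619.62 − £482.43 = £137.19.

£137.19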